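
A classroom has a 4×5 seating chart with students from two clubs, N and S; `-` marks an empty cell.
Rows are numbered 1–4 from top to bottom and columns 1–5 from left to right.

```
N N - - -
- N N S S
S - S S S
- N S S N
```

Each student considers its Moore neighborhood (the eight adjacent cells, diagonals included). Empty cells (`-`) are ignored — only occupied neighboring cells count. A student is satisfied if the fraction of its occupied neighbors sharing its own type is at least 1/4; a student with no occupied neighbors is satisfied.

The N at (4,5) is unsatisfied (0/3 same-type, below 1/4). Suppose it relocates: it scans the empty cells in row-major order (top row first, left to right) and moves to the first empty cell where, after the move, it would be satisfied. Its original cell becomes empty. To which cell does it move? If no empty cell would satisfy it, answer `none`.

Vacating (4,5). Empty cells in order:
  (1,3): 3/4 same-type → satisfied — stop here.

(1,3)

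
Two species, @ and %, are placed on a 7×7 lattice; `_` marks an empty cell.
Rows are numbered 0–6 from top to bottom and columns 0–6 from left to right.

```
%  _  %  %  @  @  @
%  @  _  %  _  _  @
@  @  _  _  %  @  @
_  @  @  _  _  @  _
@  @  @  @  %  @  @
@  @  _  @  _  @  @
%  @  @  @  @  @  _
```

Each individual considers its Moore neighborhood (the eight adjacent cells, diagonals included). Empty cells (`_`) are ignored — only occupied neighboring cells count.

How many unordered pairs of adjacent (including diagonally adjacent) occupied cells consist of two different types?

Scan each occupied cell's neighbors to the right and below (and the two forward diagonals) so each pair is counted once.
From row 0: 4 unlike of 12 pairs (running 4/12).
From row 1: 3 unlike of 8 pairs (running 7/20).
From row 2: 2 unlike of 9 pairs (running 9/29).
From row 3: 1 unlike of 10 pairs (running 10/39).
From row 4: 4 unlike of 19 pairs (running 14/58).
From row 5: 2 unlike of 13 pairs (running 16/71).
From row 6: 1 unlike of 5 pairs (running 17/76).
Total adjacent occupied pairs: 76; unlike-type pairs: 17.

17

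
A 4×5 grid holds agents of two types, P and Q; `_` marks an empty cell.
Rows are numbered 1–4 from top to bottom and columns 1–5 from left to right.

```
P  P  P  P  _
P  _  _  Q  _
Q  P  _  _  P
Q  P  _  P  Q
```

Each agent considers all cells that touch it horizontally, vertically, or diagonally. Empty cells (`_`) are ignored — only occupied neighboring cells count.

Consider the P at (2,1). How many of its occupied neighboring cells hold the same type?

3

Occupied neighbors of (2,1): (1,1)=P, (1,2)=P, (3,1)=Q, (3,2)=P.
Same type (P): 3 of 4.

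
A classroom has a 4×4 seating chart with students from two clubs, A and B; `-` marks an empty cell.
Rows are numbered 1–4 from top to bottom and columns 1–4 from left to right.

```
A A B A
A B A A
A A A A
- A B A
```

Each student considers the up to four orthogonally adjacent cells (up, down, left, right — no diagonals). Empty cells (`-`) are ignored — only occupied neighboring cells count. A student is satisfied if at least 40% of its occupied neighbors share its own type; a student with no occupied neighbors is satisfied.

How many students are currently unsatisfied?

(1,1)A 2/2 ✓
(1,2)A 1/3 ✗
(1,3)B 0/3 ✗
(1,4)A 1/2 ✓
(2,1)A 2/3 ✓
(2,2)B 0/4 ✗
(2,3)A 2/4 ✓
(2,4)A 3/3 ✓
(3,1)A 2/2 ✓
(3,2)A 3/4 ✓
(3,3)A 3/4 ✓
(3,4)A 3/3 ✓
(4,2)A 1/2 ✓
(4,3)B 0/3 ✗
(4,4)A 1/2 ✓
Unsatisfied: (1,2), (1,3), (2,2), (4,3) — 4 in total.

4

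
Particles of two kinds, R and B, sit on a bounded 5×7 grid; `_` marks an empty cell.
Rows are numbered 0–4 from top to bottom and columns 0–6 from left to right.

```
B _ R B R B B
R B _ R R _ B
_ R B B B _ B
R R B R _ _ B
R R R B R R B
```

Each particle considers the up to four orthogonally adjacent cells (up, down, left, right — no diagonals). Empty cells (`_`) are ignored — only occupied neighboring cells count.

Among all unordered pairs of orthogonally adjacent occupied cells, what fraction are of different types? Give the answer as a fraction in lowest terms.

Scan each occupied cell's neighbors to the right and below so each pair is counted once.
Row 0: B(0,0)–R(1,0)≠ R(0,2)–B(0,3)≠ B(0,3)–R(0,4)≠ B(0,3)–R(1,3)≠ R(0,4)–B(0,5)≠ R(0,4)–R(1,4)= B(0,5)–B(0,6)= B(0,6)–B(1,6)=  → 5/8 unlike.
Row 1: R(1,0)–B(1,1)≠ B(1,1)–R(2,1)≠ R(1,3)–R(1,4)= R(1,3)–B(2,3)≠ R(1,4)–B(2,4)≠ B(1,6)–B(2,6)=  → 4/6 unlike.
Row 2: R(2,1)–B(2,2)≠ R(2,1)–R(3,1)= B(2,2)–B(2,3)= B(2,2)–B(3,2)= B(2,3)–B(2,4)= B(2,3)–R(3,3)≠ B(2,6)–B(3,6)=  → 2/7 unlike.
Row 3: R(3,0)–R(3,1)= R(3,0)–R(4,0)= R(3,1)–B(3,2)≠ R(3,1)–R(4,1)= B(3,2)–R(3,3)≠ B(3,2)–R(4,2)≠ R(3,3)–B(4,3)≠ B(3,6)–B(4,6)=  → 4/8 unlike.
Row 4: R(4,0)–R(4,1)= R(4,1)–R(4,2)= R(4,2)–B(4,3)≠ B(4,3)–R(4,4)≠ R(4,4)–R(4,5)= R(4,5)–B(4,6)≠  → 3/6 unlike.
Total adjacent occupied pairs: 35; unlike-type pairs: 18.
18/35 is already in lowest terms.

18/35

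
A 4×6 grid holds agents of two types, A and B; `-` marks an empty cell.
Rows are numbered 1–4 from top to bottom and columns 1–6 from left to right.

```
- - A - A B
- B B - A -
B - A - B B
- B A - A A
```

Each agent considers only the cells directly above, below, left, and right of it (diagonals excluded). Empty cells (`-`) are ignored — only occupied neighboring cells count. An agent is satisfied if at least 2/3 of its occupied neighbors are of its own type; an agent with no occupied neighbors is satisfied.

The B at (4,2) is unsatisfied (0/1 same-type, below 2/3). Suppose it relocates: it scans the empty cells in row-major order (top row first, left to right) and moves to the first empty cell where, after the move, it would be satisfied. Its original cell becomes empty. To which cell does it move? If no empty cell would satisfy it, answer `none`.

Vacating (4,2). Empty cells in order:
  (1,1): 0/0 same-type → satisfied — stop here.

(1,1)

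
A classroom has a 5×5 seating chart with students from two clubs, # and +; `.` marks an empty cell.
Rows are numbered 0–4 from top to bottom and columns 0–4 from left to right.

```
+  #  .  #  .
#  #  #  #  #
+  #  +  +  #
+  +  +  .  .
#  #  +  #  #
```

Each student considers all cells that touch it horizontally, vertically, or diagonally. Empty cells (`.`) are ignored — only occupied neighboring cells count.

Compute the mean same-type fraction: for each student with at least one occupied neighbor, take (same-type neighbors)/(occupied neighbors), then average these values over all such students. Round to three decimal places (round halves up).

Row 0: (0,0)+ 0/3 · (0,1)# 3/4 · (0,3)# 3/3
Row 1: (1,0)# 3/5 · (1,1)# 4/7 · (1,2)# 5/7 · (1,3)# 4/6 · (1,4)# 3/4
Row 2: (2,0)+ 2/5 · (2,1)# 3/8 · (2,2)+ 3/7 · (2,3)+ 2/6 · (2,4)# 2/3
Row 3: (3,0)+ 2/5 · (3,1)+ 5/8 · (3,2)+ 4/7
Row 4: (4,0)# 1/3 · (4,1)# 1/5 · (4,2)+ 2/4 · (4,3)# 1/3 · (4,4)# 1/1
Sum over 21 students: 0/3 + 3/4 + 3/3 + 3/5 + 4/7 + 5/7 + 4/6 + 3/4 + 2/5 + 3/8 + 3/7 + 2/6 + 2/3 + 2/5 + 5/8 + 4/7 + 1/3 + 1/5 + 2/4 + 1/3 + 1/1 = 1178/105; mean = 1178/105 ÷ 21 = 1178/2205 = 0.534240… → 0.534.

0.534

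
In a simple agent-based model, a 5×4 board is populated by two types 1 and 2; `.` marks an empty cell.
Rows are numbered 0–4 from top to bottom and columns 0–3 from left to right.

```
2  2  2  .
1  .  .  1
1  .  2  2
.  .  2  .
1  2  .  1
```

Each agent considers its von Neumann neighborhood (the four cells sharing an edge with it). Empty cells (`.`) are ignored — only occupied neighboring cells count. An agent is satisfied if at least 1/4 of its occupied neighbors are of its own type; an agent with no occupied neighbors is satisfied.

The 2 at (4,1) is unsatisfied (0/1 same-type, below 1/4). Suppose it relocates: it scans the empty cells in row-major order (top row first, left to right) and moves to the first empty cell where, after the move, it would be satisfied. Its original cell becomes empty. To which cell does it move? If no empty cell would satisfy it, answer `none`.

Vacating (4,1). Empty cells in order:
  (0,3): 1/2 same-type → satisfied — stop here.

(0,3)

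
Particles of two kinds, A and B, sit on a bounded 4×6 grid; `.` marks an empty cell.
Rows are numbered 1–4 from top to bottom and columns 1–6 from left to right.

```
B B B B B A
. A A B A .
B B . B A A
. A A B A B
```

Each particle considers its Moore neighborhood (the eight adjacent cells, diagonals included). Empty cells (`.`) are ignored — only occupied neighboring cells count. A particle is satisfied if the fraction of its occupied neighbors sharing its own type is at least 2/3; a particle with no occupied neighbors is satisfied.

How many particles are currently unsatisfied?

(1,1)B 1/2 not
(1,2)B 2/4 not
(1,3)B 3/5 not
(1,4)B 3/5 not
(1,5)B 2/4 not
(1,6)A 1/2 not
(2,2)A 1/6 not
(2,3)A 1/7 not
(2,4)B 4/7 not
(2,5)A 3/7 not
(3,1)B 1/3 not
(3,2)B 1/5 not
(3,4)B 2/7 not
(3,5)A 3/7 not
(3,6)A 3/4 satisfied
(4,2)A 1/3 not
(4,3)A 1/4 not
(4,4)B 1/4 not
(4,5)A 2/5 not
(4,6)B 0/3 not
Unsatisfied: (1,1), (1,2), (1,3), (1,4), (1,5), (1,6), (2,2), (2,3), (2,4), (2,5), (3,1), (3,2), (3,4), (3,5), (4,2), (4,3), (4,4), (4,5), (4,6) — 19 in total.

19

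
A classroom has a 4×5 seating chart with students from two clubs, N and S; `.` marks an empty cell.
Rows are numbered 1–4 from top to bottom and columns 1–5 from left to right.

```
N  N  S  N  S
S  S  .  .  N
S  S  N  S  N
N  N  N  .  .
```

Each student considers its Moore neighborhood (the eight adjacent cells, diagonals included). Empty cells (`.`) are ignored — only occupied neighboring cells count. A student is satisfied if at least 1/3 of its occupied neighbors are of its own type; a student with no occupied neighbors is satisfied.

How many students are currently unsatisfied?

3

(1,1)N 1/3 ok
(1,2)N 1/4 unhappy
(1,3)S 1/3 ok
(1,4)N 1/3 ok
(1,5)S 0/2 unhappy
(2,1)S 3/5 ok
(2,2)S 4/7 ok
(2,5)N 2/4 ok
(3,1)S 3/5 ok
(3,2)S 3/7 ok
(3,3)N 2/5 ok
(3,4)S 0/4 unhappy
(3,5)N 1/2 ok
(4,1)N 1/3 ok
(4,2)N 3/5 ok
(4,3)N 2/4 ok
Unsatisfied: (1,2), (1,5), (3,4) — 3 in total.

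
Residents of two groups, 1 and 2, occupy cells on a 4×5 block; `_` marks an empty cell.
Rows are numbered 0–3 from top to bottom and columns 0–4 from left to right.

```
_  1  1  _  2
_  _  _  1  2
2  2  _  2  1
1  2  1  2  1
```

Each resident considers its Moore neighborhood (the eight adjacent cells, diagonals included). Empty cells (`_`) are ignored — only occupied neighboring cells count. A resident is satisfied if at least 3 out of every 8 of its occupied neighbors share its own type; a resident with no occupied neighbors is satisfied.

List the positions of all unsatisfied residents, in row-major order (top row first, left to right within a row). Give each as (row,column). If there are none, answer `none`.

(2,3), (3,0), (3,2), (3,3), (3,4)

Row 0: (0,1)1 1/1 ✓ · (0,2)1 2/2 ✓ · (0,4)2 1/2 ✓
Row 1: (1,3)1 2/5 ✓ · (1,4)2 2/4 ✓
Row 2: (2,0)2 2/3 ✓ · (2,1)2 2/4 ✓ · (2,3)2 2/6 ✗ · (2,4)1 2/5 ✓
Row 3: (3,0)1 0/3 ✗ · (3,1)2 2/4 ✓ · (3,2)1 0/4 ✗ · (3,3)2 1/4 ✗ · (3,4)1 1/3 ✗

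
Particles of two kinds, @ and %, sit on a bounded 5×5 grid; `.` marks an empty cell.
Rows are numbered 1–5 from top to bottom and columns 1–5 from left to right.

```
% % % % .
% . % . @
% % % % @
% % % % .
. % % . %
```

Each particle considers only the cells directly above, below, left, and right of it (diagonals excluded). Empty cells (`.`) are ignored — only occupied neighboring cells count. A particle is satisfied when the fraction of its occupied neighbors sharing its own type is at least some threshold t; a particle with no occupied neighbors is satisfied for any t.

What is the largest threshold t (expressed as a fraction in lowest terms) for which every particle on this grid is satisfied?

(1,1)% 2/2
(1,2)% 2/2
(1,3)% 3/3
(1,4)% 1/1
(2,1)% 2/2
(2,3)% 2/2
(2,5)@ 1/1
(3,1)% 3/3
(3,2)% 3/3
(3,3)% 4/4
(3,4)% 2/3
(3,5)@ 1/2
(4,1)% 2/2
(4,2)% 4/4
(4,3)% 4/4
(4,4)% 2/2
(5,2)% 2/2
(5,3)% 2/2
(5,5)% — no occupied neighbors
The smallest same-type fraction is 1/2 at (3,5), which reduces to 1/2. Any threshold above that leaves this particle unsatisfied.

1/2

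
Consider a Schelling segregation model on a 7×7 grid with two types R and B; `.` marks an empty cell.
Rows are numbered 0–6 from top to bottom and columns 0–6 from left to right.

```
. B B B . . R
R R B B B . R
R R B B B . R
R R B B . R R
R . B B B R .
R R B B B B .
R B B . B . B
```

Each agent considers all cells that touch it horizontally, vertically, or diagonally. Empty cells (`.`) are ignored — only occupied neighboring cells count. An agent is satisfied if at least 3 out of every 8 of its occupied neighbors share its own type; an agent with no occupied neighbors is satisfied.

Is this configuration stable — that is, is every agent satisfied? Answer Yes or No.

Yes

(0,1)B 2/4 ✓
(0,2)B 4/5 ✓
(0,3)B 4/4 ✓
(0,6)R 1/1 ✓
(1,0)R 3/4 ✓
(1,1)R 3/7 ✓
(1,2)B 6/8 ✓
(1,3)B 7/7 ✓
(1,4)B 4/4 ✓
(1,6)R 2/2 ✓
(2,0)R 5/5 ✓
(2,1)R 5/8 ✓
(2,2)B 5/8 ✓
(2,3)B 7/7 ✓
(2,4)B 4/5 ✓
(2,6)R 3/3 ✓
(3,0)R 4/4 ✓
(3,1)R 4/7 ✓
(3,2)B 5/7 ✓
(3,3)B 7/7 ✓
(3,5)R 3/5 ✓
(3,6)R 3/3 ✓
(4,0)R 4/4 ✓
(4,2)B 5/7 ✓
(4,3)B 7/7 ✓
(4,4)B 5/7 ✓
(4,5)R 2/5 ✓
(5,0)R 3/4 ✓
(5,1)R 3/7 ✓
(5,2)B 5/6 ✓
(5,3)B 7/7 ✓
(5,4)B 5/6 ✓
(5,5)B 4/5 ✓
(6,0)R 2/3 ✓
(6,1)B 2/5 ✓
(6,2)B 3/4 ✓
(6,4)B 3/3 ✓
(6,6)B 1/1 ✓
All meet the threshold, so the configuration is stable.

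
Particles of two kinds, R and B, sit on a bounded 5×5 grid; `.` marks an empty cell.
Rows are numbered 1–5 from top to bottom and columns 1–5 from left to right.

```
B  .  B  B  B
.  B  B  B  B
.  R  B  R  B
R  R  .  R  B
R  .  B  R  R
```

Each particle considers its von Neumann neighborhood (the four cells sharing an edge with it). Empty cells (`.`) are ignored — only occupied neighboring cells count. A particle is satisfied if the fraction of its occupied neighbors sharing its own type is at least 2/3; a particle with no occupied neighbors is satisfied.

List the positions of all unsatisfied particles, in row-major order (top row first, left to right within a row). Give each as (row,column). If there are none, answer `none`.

Row 1: (1,1)B 0/0 ✓ · (1,3)B 2/2 ✓ · (1,4)B 3/3 ✓ · (1,5)B 2/2 ✓
Row 2: (2,2)B 1/2 ✗ · (2,3)B 4/4 ✓ · (2,4)B 3/4 ✓ · (2,5)B 3/3 ✓
Row 3: (3,2)R 1/3 ✗ · (3,3)B 1/3 ✗ · (3,4)R 1/4 ✗ · (3,5)B 2/3 ✓
Row 4: (4,1)R 2/2 ✓ · (4,2)R 2/2 ✓ · (4,4)R 2/3 ✓ · (4,5)B 1/3 ✗
Row 5: (5,1)R 1/1 ✓ · (5,3)B 0/1 ✗ · (5,4)R 2/3 ✓ · (5,5)R 1/2 ✗

(2,2), (3,2), (3,3), (3,4), (4,5), (5,3), (5,5)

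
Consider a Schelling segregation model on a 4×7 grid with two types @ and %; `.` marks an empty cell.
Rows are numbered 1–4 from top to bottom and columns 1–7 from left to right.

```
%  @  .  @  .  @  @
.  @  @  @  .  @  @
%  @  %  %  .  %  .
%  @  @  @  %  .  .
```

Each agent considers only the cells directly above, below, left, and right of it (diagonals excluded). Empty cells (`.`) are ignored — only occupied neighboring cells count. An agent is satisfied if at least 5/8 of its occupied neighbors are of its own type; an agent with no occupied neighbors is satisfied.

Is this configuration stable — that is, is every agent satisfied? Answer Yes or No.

(1,1)% 0/1 unhappy
(1,2)@ 1/2 unhappy
(1,4)@ 1/1 ok
(1,6)@ 2/2 ok
(1,7)@ 2/2 ok
(2,2)@ 3/3 ok
(2,3)@ 2/3 ok
(2,4)@ 2/3 ok
(2,6)@ 2/3 ok
(2,7)@ 2/2 ok
(3,1)% 1/2 unhappy
(3,2)@ 2/4 unhappy
(3,3)% 1/4 unhappy
(3,4)% 1/3 unhappy
(3,6)% 0/1 unhappy
(4,1)% 1/2 unhappy
(4,2)@ 2/3 ok
(4,3)@ 2/3 ok
(4,4)@ 1/3 unhappy
(4,5)% 0/1 unhappy
For instance (1,1) has only 0/1 same-type neighbors, below 5/8.

No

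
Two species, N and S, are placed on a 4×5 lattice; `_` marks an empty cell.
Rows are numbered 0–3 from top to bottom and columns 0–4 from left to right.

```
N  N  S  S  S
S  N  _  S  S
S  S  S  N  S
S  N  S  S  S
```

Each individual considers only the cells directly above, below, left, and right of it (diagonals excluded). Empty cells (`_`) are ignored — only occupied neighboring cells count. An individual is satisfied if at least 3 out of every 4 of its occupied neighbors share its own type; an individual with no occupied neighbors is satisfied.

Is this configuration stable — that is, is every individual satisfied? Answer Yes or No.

No

(0,0)N 1/2 ✗
(0,1)N 2/3 ✗
(0,2)S 1/2 ✗
(0,3)S 3/3 ✓
(0,4)S 2/2 ✓
(1,0)S 1/3 ✗
(1,1)N 1/3 ✗
(1,3)S 2/3 ✗
(1,4)S 3/3 ✓
(2,0)S 3/3 ✓
(2,1)S 2/4 ✗
(2,2)S 2/3 ✗
(2,3)N 0/4 ✗
(2,4)S 2/3 ✗
(3,0)S 1/2 ✗
(3,1)N 0/3 ✗
(3,2)S 2/3 ✗
(3,3)S 2/3 ✗
(3,4)S 2/2 ✓
For instance (0,0) has only 1/2 same-type neighbors, below 3/4.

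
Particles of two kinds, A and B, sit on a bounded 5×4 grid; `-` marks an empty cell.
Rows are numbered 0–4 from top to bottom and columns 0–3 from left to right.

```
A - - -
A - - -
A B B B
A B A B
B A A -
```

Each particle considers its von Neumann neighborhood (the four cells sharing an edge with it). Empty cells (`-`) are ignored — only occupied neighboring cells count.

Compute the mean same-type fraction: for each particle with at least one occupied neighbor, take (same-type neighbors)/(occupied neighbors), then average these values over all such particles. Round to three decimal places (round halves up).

0.590

(0,0)A 1/1
(1,0)A 2/2
(2,0)A 2/3
(2,1)B 2/3
(2,2)B 2/3
(2,3)B 2/2
(3,0)A 1/3
(3,1)B 1/4
(3,2)A 1/4
(3,3)B 1/2
(4,0)B 0/2
(4,1)A 1/3
(4,2)A 2/2
Sum over 13 particles: 1/1 + 2/2 + 2/3 + 2/3 + 2/3 + 2/2 + 1/3 + 1/4 + 1/4 + 1/2 + 0/2 + 1/3 + 2/2 = 23/3; mean = 23/3 ÷ 13 = 23/39 = 0.589743… → 0.590.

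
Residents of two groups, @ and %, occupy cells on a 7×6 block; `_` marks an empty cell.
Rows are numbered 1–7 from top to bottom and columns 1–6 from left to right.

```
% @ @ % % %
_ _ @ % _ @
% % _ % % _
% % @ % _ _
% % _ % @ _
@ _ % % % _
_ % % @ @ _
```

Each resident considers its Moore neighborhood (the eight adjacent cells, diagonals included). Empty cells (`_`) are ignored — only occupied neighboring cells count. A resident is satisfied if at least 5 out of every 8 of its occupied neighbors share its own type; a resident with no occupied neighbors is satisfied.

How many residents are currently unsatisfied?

(1,1)% 0/1 ✗
(1,2)@ 2/3 ✓
(1,3)@ 2/4 ✗
(1,4)% 2/4 ✗
(1,5)% 3/4 ✓
(1,6)% 1/2 ✗
(2,3)@ 2/6 ✗
(2,4)% 4/6 ✓
(2,6)@ 0/3 ✗
(3,1)% 3/3 ✓
(3,2)% 3/5 ✗
(3,4)% 3/5 ✗
(3,5)% 3/4 ✓
(4,1)% 5/5 ✓
(4,2)% 5/6 ✓
(4,3)@ 0/6 ✗
(4,4)% 3/5 ✗
(5,1)% 3/4 ✓
(5,2)% 4/6 ✓
(5,4)% 4/6 ✓
(5,5)@ 0/4 ✗
(6,1)@ 0/3 ✗
(6,3)% 5/6 ✓
(6,4)% 4/7 ✗
(6,5)% 2/5 ✗
(7,2)% 2/3 ✓
(7,3)% 3/4 ✓
(7,4)@ 1/5 ✗
(7,5)@ 1/3 ✗
Unsatisfied: (1,1), (1,3), (1,4), (1,6), (2,3), (2,6), (3,2), (3,4), (4,3), (4,4), (5,5), (6,1), (6,4), (6,5), (7,4), (7,5) — 16 in total.

16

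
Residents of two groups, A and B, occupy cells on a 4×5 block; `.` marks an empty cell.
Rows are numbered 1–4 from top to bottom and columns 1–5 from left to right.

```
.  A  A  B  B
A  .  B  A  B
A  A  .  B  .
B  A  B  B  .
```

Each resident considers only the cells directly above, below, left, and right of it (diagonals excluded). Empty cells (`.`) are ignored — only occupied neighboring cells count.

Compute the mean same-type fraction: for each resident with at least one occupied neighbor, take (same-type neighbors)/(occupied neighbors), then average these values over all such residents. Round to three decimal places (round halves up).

(1,2)A 1/1
(1,3)A 1/3
(1,4)B 1/3
(1,5)B 2/2
(2,1)A 1/1
(2,3)B 0/2
(2,4)A 0/4
(2,5)B 1/2
(3,1)A 2/3
(3,2)A 2/2
(3,4)B 1/2
(4,1)B 0/2
(4,2)A 1/3
(4,3)B 1/2
(4,4)B 2/2
Sum over 15 residents: 1/1 + 1/3 + 1/3 + 2/2 + 1/1 + 0/2 + 0/4 + 1/2 + 2/3 + 2/2 + 1/2 + 0/2 + 1/3 + 1/2 + 2/2 = 49/6; mean = 49/6 ÷ 15 = 49/90 = 0.544444… → 0.544.

0.544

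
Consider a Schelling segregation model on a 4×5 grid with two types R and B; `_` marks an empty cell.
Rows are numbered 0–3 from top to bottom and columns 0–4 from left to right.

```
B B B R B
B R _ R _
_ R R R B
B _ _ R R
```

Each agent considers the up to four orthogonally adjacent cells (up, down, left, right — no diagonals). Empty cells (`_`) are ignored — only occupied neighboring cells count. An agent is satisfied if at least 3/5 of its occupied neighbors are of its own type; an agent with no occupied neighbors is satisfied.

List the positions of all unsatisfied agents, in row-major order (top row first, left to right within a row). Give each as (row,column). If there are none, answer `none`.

(0,0)B 2/2 ok
(0,1)B 2/3 ok
(0,2)B 1/2 unhappy
(0,3)R 1/3 unhappy
(0,4)B 0/1 unhappy
(1,0)B 1/2 unhappy
(1,1)R 1/3 unhappy
(1,3)R 2/2 ok
(2,1)R 2/2 ok
(2,2)R 2/2 ok
(2,3)R 3/4 ok
(2,4)B 0/2 unhappy
(3,0)B 0/0 ok
(3,3)R 2/2 ok
(3,4)R 1/2 unhappy

(0,2), (0,3), (0,4), (1,0), (1,1), (2,4), (3,4)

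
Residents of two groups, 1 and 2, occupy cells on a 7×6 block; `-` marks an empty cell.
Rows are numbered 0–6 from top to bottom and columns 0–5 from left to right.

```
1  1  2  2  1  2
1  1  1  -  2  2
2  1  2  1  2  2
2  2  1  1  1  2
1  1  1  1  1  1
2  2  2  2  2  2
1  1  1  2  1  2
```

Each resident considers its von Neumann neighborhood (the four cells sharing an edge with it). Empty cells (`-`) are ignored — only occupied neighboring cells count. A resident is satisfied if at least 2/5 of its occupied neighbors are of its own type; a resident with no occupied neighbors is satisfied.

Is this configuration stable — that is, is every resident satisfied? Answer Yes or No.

No

Row 0: (0,0)1 2/2 satisfied · (0,1)1 2/3 satisfied · (0,2)2 1/3 not · (0,3)2 1/2 satisfied · (0,4)1 0/3 not · (0,5)2 1/2 satisfied
Row 1: (1,0)1 2/3 satisfied · (1,1)1 4/4 satisfied · (1,2)1 1/3 not · (1,4)2 2/3 satisfied · (1,5)2 3/3 satisfied
Row 2: (2,0)2 1/3 not · (2,1)1 1/4 not · (2,2)2 0/4 not · (2,3)1 1/3 not · (2,4)2 2/4 satisfied · (2,5)2 3/3 satisfied
Row 3: (3,0)2 2/3 satisfied · (3,1)2 1/4 not · (3,2)1 2/4 satisfied · (3,3)1 4/4 satisfied · (3,4)1 2/4 satisfied · (3,5)2 1/3 not
Row 4: (4,0)1 1/3 not · (4,1)1 2/4 satisfied · (4,2)1 3/4 satisfied · (4,3)1 3/4 satisfied · (4,4)1 3/4 satisfied · (4,5)1 1/3 not
Row 5: (5,0)2 1/3 not · (5,1)2 2/4 satisfied · (5,2)2 2/4 satisfied · (5,3)2 3/4 satisfied · (5,4)2 2/4 satisfied · (5,5)2 2/3 satisfied
Row 6: (6,0)1 1/2 satisfied · (6,1)1 2/3 satisfied · (6,2)1 1/3 not · (6,3)2 1/3 not · (6,4)1 0/3 not · (6,5)2 1/2 satisfied
For instance (0,2) has only 1/3 same-type neighbors, below 2/5.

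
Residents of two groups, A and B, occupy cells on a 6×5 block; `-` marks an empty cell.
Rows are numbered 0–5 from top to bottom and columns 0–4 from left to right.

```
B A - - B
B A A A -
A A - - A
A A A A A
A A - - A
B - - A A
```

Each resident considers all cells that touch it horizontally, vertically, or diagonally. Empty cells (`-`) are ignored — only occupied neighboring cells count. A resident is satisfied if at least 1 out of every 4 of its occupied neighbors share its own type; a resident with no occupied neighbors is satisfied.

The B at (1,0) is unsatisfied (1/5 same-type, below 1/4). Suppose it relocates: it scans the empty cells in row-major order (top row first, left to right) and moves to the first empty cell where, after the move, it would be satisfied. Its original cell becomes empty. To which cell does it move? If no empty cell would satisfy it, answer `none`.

Vacating (1,0). Empty cells in order:
  (0,2): 0/4 same-type → still unsatisfied.
  (0,3): 1/3 same-type → satisfied — stop here.

(0,3)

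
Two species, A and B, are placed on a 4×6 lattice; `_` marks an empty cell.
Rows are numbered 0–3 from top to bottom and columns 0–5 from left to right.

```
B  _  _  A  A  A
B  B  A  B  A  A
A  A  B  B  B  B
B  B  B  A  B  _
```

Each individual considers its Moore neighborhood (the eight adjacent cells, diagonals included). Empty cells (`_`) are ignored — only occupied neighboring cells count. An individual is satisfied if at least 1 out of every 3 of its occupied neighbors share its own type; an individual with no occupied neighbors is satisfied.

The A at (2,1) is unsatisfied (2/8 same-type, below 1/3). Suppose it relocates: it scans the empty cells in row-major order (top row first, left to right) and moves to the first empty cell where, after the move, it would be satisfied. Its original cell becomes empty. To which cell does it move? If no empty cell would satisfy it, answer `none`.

Vacating (2,1). Empty cells in order:
  (0,1): 1/4 same-type → still unsatisfied.
  (0,2): 2/4 same-type → satisfied — stop here.

(0,2)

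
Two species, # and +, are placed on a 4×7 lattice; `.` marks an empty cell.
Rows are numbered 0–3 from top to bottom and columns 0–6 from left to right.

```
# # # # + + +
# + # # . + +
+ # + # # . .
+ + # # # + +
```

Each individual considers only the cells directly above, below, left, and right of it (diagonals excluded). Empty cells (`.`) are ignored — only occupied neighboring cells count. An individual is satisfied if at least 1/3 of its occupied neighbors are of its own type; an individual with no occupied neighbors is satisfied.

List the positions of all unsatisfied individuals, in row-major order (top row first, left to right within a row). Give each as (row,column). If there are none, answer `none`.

Row 0: (0,0)# 2/2 ok · (0,1)# 2/3 ok · (0,2)# 3/3 ok · (0,3)# 2/3 ok · (0,4)+ 1/2 ok · (0,5)+ 3/3 ok · (0,6)+ 2/2 ok
Row 1: (1,0)# 1/3 ok · (1,1)+ 0/4 unhappy · (1,2)# 2/4 ok · (1,3)# 3/3 ok · (1,5)+ 2/2 ok · (1,6)+ 2/2 ok
Row 2: (2,0)+ 1/3 ok · (2,1)# 0/4 unhappy · (2,2)+ 0/4 unhappy · (2,3)# 3/4 ok · (2,4)# 2/2 ok
Row 3: (3,0)+ 2/2 ok · (3,1)+ 1/3 ok · (3,2)# 1/3 ok · (3,3)# 3/3 ok · (3,4)# 2/3 ok · (3,5)+ 1/2 ok · (3,6)+ 1/1 ok

(1,1), (2,1), (2,2)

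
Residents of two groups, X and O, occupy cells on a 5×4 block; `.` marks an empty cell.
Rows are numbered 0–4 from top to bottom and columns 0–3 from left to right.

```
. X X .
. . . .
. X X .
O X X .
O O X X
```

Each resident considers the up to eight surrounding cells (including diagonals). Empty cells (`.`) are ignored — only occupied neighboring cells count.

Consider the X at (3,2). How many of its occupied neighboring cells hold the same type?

Occupied neighbors of (3,2): (2,1)=X, (2,2)=X, (3,1)=X, (4,1)=O, (4,2)=X, (4,3)=X.
Same type (X): 5 of 6.

5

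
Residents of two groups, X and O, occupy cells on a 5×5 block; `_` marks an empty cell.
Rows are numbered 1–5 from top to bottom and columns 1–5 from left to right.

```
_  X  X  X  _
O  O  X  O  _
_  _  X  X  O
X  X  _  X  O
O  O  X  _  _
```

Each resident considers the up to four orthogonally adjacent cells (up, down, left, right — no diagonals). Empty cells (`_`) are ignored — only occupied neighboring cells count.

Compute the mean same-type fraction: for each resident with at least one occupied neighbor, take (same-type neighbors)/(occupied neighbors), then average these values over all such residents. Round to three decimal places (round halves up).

Row 1: (1,2)X 1/2 · (1,3)X 3/3 · (1,4)X 1/2
Row 2: (2,1)O 1/1 · (2,2)O 1/3 · (2,3)X 2/4 · (2,4)O 0/3
Row 3: (3,3)X 2/2 · (3,4)X 2/4 · (3,5)O 1/2
Row 4: (4,1)X 1/2 · (4,2)X 1/2 · (4,4)X 1/2 · (4,5)O 1/2
Row 5: (5,1)O 1/2 · (5,2)O 1/3 · (5,3)X 0/1
Sum over 17 residents: 1/2 + 3/3 + 1/2 + 1/1 + 1/3 + 2/4 + 0/3 + 2/2 + 2/4 + 1/2 + 1/2 + 1/2 + 1/2 + 1/2 + 1/2 + 1/3 + 0/1 = 26/3; mean = 26/3 ÷ 17 = 26/51 = 0.509803… → 0.510.

0.510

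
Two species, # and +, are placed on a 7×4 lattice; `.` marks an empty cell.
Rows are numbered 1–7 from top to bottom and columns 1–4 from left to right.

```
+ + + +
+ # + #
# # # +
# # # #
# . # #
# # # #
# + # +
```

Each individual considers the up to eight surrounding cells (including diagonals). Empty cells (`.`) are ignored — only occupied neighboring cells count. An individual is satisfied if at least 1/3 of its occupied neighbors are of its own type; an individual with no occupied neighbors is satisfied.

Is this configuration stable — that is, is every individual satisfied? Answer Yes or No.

(1,1)+ 2/3 ok
(1,2)+ 4/5 ok
(1,3)+ 3/5 ok
(1,4)+ 2/3 ok
(2,1)+ 2/5 ok
(2,2)# 3/8 ok
(2,3)+ 4/8 ok
(2,4)# 1/5 unhappy
(3,1)# 4/5 ok
(3,2)# 6/8 ok
(3,3)# 6/8 ok
(3,4)+ 1/5 unhappy
(4,1)# 4/4 ok
(4,2)# 7/7 ok
(4,3)# 6/7 ok
(4,4)# 4/5 ok
(5,1)# 4/4 ok
(5,3)# 7/7 ok
(5,4)# 5/5 ok
(6,1)# 3/4 ok
(6,2)# 6/7 ok
(6,3)# 5/7 ok
(6,4)# 4/5 ok
(7,1)# 2/3 ok
(7,2)+ 0/5 unhappy
(7,3)# 3/5 ok
(7,4)+ 0/3 unhappy
For instance (2,4) has only 1/5 same-type neighbors, below 1/3.

No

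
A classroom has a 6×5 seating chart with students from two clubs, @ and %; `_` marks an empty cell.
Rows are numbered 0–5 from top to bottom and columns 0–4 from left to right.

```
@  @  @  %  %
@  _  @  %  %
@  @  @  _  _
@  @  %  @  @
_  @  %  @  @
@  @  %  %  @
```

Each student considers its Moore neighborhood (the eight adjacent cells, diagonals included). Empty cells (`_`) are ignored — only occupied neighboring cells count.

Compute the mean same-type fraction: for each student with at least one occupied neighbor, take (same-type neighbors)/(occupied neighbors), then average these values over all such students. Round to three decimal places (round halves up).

0.713

Row 0: (0,0)@ 2/2 · (0,1)@ 4/4 · (0,2)@ 2/4 · (0,3)% 3/5 · (0,4)% 3/3
Row 1: (1,0)@ 4/4 · (1,2)@ 4/6 · (1,3)% 3/6 · (1,4)% 3/3
Row 2: (2,0)@ 4/4 · (2,1)@ 6/7 · (2,2)@ 4/6
Row 3: (3,0)@ 4/4 · (3,1)@ 5/7 · (3,2)% 1/7 · (3,3)@ 4/6 · (3,4)@ 3/3
Row 4: (4,1)@ 4/7 · (4,2)% 3/8 · (4,3)@ 4/8 · (4,4)@ 4/5
Row 5: (5,0)@ 2/2 · (5,1)@ 2/4 · (5,2)% 2/5 · (5,3)% 2/5 · (5,4)@ 2/3
Sum over 26 students: 2/2 + 4/4 + 2/4 + 3/5 + 3/3 + 4/4 + 4/6 + 3/6 + 3/3 + 4/4 + 6/7 + 4/6 + 4/4 + 5/7 + 1/7 + 4/6 + 3/3 + 4/7 + 3/8 + 4/8 + 4/5 + 2/2 + 2/4 + 2/5 + 2/5 + 2/3 = 15563/840; mean = 15563/840 ÷ 26 = 15563/21840 = 0.712591… → 0.713.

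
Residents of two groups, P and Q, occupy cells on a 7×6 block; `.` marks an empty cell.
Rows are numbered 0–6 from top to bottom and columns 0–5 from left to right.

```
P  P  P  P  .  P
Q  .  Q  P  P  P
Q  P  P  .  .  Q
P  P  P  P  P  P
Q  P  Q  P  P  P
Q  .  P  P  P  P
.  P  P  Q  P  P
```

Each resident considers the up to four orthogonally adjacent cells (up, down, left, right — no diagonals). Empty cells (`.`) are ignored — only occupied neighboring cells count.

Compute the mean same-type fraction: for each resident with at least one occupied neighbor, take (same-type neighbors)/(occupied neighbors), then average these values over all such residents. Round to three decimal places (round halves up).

0.683

(0,0)P 1/2
(0,1)P 2/2
(0,2)P 2/3
(0,3)P 2/2
(0,5)P 1/1
(1,0)Q 1/2
(1,2)Q 0/3
(1,3)P 2/3
(1,4)P 2/2
(1,5)P 2/3
(2,0)Q 1/3
(2,1)P 2/3
(2,2)P 2/3
(2,5)Q 0/2
(3,0)P 1/3
(3,1)P 4/4
(3,2)P 3/4
(3,3)P 3/3
(3,4)P 3/3
(3,5)P 2/3
(4,0)Q 1/3
(4,1)P 1/3
(4,2)Q 0/4
(4,3)P 3/4
(4,4)P 4/4
(4,5)P 3/3
(5,0)Q 1/1
(5,2)P 2/3
(5,3)P 3/4
(5,4)P 4/4
(5,5)P 3/3
(6,1)P 1/1
(6,2)P 2/3
(6,3)Q 0/3
(6,4)P 2/3
(6,5)P 2/2
Sum over 36 residents: 1/2 + 2/2 + 2/3 + 2/2 + 1/1 + 1/2 + 0/3 + 2/3 + 2/2 + 2/3 + 1/3 + 2/3 + 2/3 + 0/2 + 1/3 + 4/4 + 3/4 + 3/3 + 3/3 + 2/3 + 1/3 + 1/3 + 0/4 + 3/4 + 4/4 + 3/3 + 1/1 + 2/3 + 3/4 + 4/4 + 3/3 + 1/1 + 2/3 + 0/3 + 2/3 + 2/2 = 295/12; mean = 295/12 ÷ 36 = 295/432 = 0.682870… → 0.683.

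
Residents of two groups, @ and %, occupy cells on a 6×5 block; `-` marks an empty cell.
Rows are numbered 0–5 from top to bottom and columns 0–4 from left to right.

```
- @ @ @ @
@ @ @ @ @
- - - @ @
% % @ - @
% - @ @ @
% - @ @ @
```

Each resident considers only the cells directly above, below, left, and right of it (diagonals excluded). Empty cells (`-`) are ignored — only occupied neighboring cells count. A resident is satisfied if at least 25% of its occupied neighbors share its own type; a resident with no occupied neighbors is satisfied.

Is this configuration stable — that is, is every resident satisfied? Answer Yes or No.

Row 0: (0,1)@ 2/2 ok · (0,2)@ 3/3 ok · (0,3)@ 3/3 ok · (0,4)@ 2/2 ok
Row 1: (1,0)@ 1/1 ok · (1,1)@ 3/3 ok · (1,2)@ 3/3 ok · (1,3)@ 4/4 ok · (1,4)@ 3/3 ok
Row 2: (2,3)@ 2/2 ok · (2,4)@ 3/3 ok
Row 3: (3,0)% 2/2 ok · (3,1)% 1/2 ok · (3,2)@ 1/2 ok · (3,4)@ 2/2 ok
Row 4: (4,0)% 2/2 ok · (4,2)@ 3/3 ok · (4,3)@ 3/3 ok · (4,4)@ 3/3 ok
Row 5: (5,0)% 1/1 ok · (5,2)@ 2/2 ok · (5,3)@ 3/3 ok · (5,4)@ 2/2 ok
All meet the threshold, so the configuration is stable.

Yes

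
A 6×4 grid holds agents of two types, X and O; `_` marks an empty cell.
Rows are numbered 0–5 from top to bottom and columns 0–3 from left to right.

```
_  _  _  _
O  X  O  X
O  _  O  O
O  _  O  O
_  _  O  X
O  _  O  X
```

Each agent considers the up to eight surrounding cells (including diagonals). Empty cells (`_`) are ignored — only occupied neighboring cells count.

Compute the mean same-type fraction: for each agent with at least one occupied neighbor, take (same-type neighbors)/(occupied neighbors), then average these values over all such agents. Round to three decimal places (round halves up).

0.514

(1,0)O 1/2
(1,1)X 0/4
(1,2)O 2/4
(1,3)X 0/3
(2,0)O 2/3
(2,2)O 4/6
(2,3)O 4/5
(3,0)O 1/1
(3,2)O 4/5
(3,3)O 4/5
(4,2)O 3/5
(4,3)X 1/5
(5,0)O — no occupied neighbors
(5,2)O 1/3
(5,3)X 1/3
Sum over 14 agents: 1/2 + 0/4 + 2/4 + 0/3 + 2/3 + 4/6 + 4/5 + 1/1 + 4/5 + 4/5 + 3/5 + 1/5 + 1/3 + 1/3 = 36/5; mean = 36/5 ÷ 14 = 18/35 = 0.514285… → 0.514.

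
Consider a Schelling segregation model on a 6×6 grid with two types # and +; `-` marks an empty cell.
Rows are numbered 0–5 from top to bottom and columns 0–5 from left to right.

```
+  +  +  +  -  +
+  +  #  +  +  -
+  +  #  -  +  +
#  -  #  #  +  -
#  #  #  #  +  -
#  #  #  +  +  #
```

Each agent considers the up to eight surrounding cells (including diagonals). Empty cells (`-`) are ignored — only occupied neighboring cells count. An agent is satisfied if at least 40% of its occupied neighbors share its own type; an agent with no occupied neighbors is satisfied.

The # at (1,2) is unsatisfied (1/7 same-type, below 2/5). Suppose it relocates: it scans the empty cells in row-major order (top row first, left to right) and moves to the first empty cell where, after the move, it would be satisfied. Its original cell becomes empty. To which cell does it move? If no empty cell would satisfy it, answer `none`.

(2,3)

Vacating (1,2). Empty cells in order:
  (0,4): 0/4 same-type → still unsatisfied.
  (1,5): 0/4 same-type → still unsatisfied.
  (2,3): 3/7 same-type → satisfied — stop here.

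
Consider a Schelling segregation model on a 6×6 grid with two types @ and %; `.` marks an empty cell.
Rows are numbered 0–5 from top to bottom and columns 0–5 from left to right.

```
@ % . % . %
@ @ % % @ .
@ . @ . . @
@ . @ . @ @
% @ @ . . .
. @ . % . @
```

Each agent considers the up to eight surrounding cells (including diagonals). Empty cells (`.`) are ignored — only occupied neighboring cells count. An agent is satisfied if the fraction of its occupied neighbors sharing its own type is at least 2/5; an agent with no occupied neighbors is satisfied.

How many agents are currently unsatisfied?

(0,0)@ 2/3 ✓
(0,1)% 1/4 ✗
(0,3)% 2/3 ✓
(0,5)% 0/1 ✗
(1,0)@ 3/4 ✓
(1,1)@ 4/6 ✓
(1,2)% 3/5 ✓
(1,3)% 2/4 ✓
(1,4)@ 1/4 ✗
(2,0)@ 3/3 ✓
(2,2)@ 2/4 ✓
(2,5)@ 3/3 ✓
(3,0)@ 2/3 ✓
(3,2)@ 3/3 ✓
(3,4)@ 2/2 ✓
(3,5)@ 2/2 ✓
(4,0)% 0/3 ✗
(4,1)@ 4/5 ✓
(4,2)@ 3/4 ✓
(5,1)@ 2/3 ✓
(5,3)% 0/1 ✗
(5,5)@ 0/0 ✓
Unsatisfied: (0,1), (0,5), (1,4), (4,0), (5,3) — 5 in total.

5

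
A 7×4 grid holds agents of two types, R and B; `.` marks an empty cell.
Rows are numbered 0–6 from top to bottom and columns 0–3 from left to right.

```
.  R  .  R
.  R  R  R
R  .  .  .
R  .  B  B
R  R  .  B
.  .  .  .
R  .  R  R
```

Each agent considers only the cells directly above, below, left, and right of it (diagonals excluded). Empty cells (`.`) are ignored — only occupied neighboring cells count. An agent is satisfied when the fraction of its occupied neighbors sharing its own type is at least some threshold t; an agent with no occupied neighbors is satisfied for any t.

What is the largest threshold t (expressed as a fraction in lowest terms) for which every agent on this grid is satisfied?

1/1

Row 0: (0,1)R 1/1 · (0,3)R 1/1
Row 1: (1,1)R 2/2 · (1,2)R 2/2 · (1,3)R 2/2
Row 2: (2,0)R 1/1
Row 3: (3,0)R 2/2 · (3,2)B 1/1 · (3,3)B 2/2
Row 4: (4,0)R 2/2 · (4,1)R 1/1 · (4,3)B 1/1
Row 6: (6,0)R — no occupied neighbors · (6,2)R 1/1 · (6,3)R 1/1
The smallest same-type fraction is 1/1 at (0,1), which reduces to 1/1. Any threshold above that leaves this agent unsatisfied.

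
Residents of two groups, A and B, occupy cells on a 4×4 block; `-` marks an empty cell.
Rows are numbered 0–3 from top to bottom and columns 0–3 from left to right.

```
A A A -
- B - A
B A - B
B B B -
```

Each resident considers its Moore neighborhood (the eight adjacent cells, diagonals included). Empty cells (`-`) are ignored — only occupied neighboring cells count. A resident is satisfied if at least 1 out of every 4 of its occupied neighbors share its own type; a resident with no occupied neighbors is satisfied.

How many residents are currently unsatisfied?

2

(0,0)A 1/2 ok
(0,1)A 2/3 ok
(0,2)A 2/3 ok
(1,1)B 1/5 unhappy
(1,3)A 1/2 ok
(2,0)B 3/4 ok
(2,1)A 0/5 unhappy
(2,3)B 1/2 ok
(3,0)B 2/3 ok
(3,1)B 3/4 ok
(3,2)B 2/3 ok
Unsatisfied: (1,1), (2,1) — 2 in total.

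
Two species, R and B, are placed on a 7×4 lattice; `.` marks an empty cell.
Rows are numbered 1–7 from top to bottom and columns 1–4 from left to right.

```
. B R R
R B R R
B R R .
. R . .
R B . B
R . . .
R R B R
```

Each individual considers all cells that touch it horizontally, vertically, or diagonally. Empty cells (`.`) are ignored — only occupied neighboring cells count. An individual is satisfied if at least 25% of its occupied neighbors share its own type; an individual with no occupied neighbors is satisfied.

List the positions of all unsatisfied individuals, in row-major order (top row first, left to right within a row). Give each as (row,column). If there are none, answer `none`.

(5,2), (7,3), (7,4)

Row 1: (1,2)B 1/4 ✓ · (1,3)R 3/5 ✓ · (1,4)R 3/3 ✓
Row 2: (2,1)R 1/4 ✓ · (2,2)B 2/7 ✓ · (2,3)R 5/7 ✓ · (2,4)R 4/4 ✓
Row 3: (3,1)B 1/4 ✓ · (3,2)R 4/6 ✓ · (3,3)R 4/5 ✓
Row 4: (4,2)R 3/5 ✓
Row 5: (5,1)R 2/3 ✓ · (5,2)B 0/3 ✗ · (5,4)B 0/0 ✓
Row 6: (6,1)R 3/4 ✓
Row 7: (7,1)R 2/2 ✓ · (7,2)R 2/3 ✓ · (7,3)B 0/2 ✗ · (7,4)R 0/1 ✗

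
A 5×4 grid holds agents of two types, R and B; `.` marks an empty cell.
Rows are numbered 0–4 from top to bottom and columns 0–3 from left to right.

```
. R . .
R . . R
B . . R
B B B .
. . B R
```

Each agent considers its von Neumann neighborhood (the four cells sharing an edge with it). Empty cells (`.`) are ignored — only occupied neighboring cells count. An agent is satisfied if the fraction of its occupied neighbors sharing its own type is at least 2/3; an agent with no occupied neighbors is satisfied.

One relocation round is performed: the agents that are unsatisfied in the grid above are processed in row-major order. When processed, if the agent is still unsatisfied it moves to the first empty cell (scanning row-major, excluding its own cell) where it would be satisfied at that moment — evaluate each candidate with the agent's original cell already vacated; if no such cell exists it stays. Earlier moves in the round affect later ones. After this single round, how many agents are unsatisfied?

0

Initially unsatisfied (in order): (1,0), (2,0), (4,2), (4,3).
  (1,0) → (0,0).
  (2,0): now satisfied by earlier moves; stays.
  (4,2) → (2,1).
  (4,3): now satisfied by earlier moves; stays.
Resulting grid:
R R . .
. . . R
B B . R
B B B .
. . . R
All satisfied now.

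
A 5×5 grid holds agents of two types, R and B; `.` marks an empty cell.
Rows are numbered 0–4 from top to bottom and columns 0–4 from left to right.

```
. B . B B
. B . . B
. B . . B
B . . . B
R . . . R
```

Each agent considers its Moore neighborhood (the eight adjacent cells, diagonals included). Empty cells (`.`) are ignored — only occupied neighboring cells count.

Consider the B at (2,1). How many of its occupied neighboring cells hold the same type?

Occupied neighbors of (2,1): (1,1)=B, (3,0)=B.
Same type (B): 2 of 2.

2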